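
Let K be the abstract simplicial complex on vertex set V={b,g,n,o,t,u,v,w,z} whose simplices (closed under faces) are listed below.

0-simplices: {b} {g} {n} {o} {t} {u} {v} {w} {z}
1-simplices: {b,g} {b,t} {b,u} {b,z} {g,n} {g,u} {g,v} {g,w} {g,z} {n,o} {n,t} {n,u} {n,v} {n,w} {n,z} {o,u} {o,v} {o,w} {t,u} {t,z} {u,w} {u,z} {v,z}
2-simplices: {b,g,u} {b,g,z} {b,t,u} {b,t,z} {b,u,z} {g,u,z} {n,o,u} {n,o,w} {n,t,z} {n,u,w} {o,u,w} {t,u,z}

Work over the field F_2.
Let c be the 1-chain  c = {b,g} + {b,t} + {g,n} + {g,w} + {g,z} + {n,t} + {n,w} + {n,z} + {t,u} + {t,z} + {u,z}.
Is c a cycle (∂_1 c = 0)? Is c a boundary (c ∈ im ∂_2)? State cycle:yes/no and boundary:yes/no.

cycle:yes boundary:no

n_0=9 n_1=23 n_2=12  [Z2]
∂1: piv[bg,bt,bu,bz,gn,gv,gw,no] rk=8  ker:gu,gz,nt,nu,nv,nw,nz,ou,ov,ow,tu,tz,uw,uz,vz
∂2: piv[bgu,bgz,btu,btz,buz,nou,now,ntz,nuw] rk=9  ker:guz,ouw,tuz
∂1c = 0
c vs im∂2: residual ≠ 0 ⇒ not boundary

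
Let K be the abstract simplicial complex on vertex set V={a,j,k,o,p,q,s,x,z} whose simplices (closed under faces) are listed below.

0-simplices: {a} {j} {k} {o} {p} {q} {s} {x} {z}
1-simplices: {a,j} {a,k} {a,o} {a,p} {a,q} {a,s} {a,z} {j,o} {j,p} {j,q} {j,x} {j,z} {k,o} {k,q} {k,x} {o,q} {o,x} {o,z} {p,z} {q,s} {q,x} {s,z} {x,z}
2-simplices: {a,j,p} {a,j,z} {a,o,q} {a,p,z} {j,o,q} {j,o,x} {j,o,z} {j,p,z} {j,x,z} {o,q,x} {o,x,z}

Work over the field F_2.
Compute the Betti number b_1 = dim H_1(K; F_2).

n_0=9 n_1=23 n_2=11  [Z2]
∂1: piv[aj,ak,ao,ap,aq,as,az,jx] rk=8  ker:jo,jp,jq,jz,ko,kq,kx,oq,ox,oz,pz,qs,qx,sz,xz
∂2: piv[ajp,ajz,aoq,apz,joq,jox,joz,jxz,oqx] rk=9  ker:jpz,oxz
b_1=(23−8)−9=6

b_1=6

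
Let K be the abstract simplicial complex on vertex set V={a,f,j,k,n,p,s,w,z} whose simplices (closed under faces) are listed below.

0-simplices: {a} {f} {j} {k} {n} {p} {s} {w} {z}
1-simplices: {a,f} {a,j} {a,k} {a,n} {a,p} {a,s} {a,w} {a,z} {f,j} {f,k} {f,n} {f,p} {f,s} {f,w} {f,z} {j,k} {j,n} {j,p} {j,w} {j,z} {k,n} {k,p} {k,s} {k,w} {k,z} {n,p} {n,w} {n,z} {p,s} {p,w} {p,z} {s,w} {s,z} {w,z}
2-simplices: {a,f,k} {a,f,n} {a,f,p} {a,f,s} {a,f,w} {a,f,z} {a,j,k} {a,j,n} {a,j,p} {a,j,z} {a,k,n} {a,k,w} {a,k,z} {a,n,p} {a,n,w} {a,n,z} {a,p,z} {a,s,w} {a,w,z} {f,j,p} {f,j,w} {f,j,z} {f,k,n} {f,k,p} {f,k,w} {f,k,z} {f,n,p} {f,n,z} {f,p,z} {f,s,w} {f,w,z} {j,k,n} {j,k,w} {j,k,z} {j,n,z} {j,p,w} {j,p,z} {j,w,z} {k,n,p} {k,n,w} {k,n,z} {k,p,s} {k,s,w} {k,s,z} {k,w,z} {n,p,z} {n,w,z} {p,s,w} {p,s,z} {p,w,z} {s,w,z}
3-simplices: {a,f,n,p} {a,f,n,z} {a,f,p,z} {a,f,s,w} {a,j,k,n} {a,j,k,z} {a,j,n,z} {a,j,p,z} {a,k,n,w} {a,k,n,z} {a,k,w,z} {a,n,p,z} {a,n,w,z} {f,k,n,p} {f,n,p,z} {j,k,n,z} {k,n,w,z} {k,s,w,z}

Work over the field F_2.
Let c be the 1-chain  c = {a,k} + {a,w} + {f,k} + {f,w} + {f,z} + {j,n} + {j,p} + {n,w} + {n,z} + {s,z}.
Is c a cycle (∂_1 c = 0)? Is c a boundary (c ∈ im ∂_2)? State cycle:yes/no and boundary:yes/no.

n_0=9 n_1=34 n_2=51 n_3=18  [Z2]
∂1: piv[af,aj,ak,an,ap,as,aw,az] rk=8  ker:fj,fk,fn,fp,fs,fw,fz,jk,jn,jp,jw,jz,kn,kp,ks,kw,kz,np,nw,nz,ps,pw,pz,sw,sz,wz
∂2: piv[afk,afn,afp,afs,afw,afz,ajk,ajn,ajp,ajz,akn,akw,akz,anp,anw,anz,apz,asw,awz,fjp,fjw,fkp,jpw,kps,ksw,ksz] rk=26  ker:fjz,fkn,fkw,fkz,fnp,fnz,fpz,fsw,fwz,jkn,jkw,jkz,jnz,jpz,jwz,knp,knw,knz,kwz,npz,nwz,psw,psz,pwz,swz
∂3: piv[afnp,afnz,afpz,afsw,ajkn,ajkz,ajnz,ajpz,aknw,aknz,akwz,anpz,anwz,fknp,kswz] rk=15  ker:fnpz,jknz,knwz
∂1c = {f} + {n} + {p} + {s} + {w} + {z}

cycle:no boundary:no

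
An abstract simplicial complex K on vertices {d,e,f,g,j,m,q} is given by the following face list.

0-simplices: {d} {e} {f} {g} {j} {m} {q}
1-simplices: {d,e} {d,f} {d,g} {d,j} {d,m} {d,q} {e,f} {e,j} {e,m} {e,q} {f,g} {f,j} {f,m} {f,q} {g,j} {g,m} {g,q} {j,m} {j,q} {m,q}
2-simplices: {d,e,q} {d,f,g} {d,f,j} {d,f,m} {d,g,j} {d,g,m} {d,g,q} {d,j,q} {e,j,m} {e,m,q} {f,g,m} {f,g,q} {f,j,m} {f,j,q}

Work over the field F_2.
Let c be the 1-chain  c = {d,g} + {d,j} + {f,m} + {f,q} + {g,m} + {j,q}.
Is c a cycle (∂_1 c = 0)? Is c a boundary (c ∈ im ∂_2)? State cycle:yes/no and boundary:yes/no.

n_0=7 n_1=20 n_2=14  [Z2]
∂1: piv[de,df,dg,dj,dm,dq] rk=6  ker:ef,ej,em,eq,fg,fj,fm,fq,gj,gm,gq,jm,jq,mq
∂2: piv[deq,dfg,dfj,dfm,dgj,dgm,dgq,djq,ejm,emq,fgq,fjm] rk=12  ker:fgm,fjq
∂1c = 0
c vs im∂2: reduces to 0 ⇒ boundary

cycle:yes boundary:yes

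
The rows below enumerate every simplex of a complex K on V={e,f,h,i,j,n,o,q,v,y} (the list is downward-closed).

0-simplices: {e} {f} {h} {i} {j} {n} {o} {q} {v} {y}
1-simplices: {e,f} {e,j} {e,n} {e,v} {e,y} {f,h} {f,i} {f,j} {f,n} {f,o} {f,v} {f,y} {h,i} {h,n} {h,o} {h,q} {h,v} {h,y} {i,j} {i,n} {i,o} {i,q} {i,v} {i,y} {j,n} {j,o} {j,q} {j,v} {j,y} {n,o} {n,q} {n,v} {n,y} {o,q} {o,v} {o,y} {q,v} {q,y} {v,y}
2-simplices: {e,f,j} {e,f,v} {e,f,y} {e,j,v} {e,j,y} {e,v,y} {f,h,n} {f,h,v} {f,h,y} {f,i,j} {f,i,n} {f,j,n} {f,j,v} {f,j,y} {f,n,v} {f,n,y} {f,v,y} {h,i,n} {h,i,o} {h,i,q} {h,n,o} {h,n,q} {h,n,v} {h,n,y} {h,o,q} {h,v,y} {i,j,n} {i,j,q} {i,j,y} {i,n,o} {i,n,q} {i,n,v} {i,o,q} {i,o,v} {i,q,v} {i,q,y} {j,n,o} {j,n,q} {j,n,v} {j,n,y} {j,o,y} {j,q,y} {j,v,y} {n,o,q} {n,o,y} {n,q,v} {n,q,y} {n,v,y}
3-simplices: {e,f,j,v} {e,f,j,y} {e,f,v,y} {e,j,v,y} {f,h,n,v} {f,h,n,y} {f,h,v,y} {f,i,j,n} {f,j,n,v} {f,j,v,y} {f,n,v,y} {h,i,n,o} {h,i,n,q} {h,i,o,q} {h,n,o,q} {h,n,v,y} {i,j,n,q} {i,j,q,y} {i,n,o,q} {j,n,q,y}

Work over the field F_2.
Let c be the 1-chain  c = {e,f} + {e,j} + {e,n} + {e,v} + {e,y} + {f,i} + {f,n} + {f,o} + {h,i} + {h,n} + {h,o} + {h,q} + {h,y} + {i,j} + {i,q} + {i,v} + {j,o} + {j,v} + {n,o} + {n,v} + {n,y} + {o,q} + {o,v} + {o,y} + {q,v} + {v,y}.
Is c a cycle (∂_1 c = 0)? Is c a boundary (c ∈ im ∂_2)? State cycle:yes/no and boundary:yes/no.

cycle:no boundary:no

n_0=10 n_1=39 n_2=48 n_3=20  [Z2]
∂1: piv[ef,ej,en,ev,ey,fh,fi,fo,hq] rk=9  ker:fj,fn,fv,fy,hi,hn,ho,hv,hy,ij,in,io,iq,iv,iy,jn,jo,jq,jv,jy,no,nq,nv,ny,oq,ov,oy,qv,qy,vy
∂2: piv[efj,efv,efy,ejv,ejy,evy,fhn,fhv,fhy,fij,fin,fjn,fnv,fny,hin,hio,hiq,hno,hnq,hoq,ijq,ijy,inv,iov,iqv,iqy,jno,joy] rk=28  ker:fjv,fjy,fvy,hnv,hny,hvy,ijn,ino,inq,ioq,jnq,jnv,jny,jqy,jvy,noq,noy,nqv,nqy,nvy
∂3: piv[efjv,efjy,efvy,ejvy,fhnv,fhny,fhvy,fijn,fjnv,fnvy,hino,hinq,hioq,hnoq,ijnq,ijqy,jnqy] rk=17  ker:fjvy,hnvy,inoq
∂1c = {e} + {h} + {i} + {o} + {v} + {y}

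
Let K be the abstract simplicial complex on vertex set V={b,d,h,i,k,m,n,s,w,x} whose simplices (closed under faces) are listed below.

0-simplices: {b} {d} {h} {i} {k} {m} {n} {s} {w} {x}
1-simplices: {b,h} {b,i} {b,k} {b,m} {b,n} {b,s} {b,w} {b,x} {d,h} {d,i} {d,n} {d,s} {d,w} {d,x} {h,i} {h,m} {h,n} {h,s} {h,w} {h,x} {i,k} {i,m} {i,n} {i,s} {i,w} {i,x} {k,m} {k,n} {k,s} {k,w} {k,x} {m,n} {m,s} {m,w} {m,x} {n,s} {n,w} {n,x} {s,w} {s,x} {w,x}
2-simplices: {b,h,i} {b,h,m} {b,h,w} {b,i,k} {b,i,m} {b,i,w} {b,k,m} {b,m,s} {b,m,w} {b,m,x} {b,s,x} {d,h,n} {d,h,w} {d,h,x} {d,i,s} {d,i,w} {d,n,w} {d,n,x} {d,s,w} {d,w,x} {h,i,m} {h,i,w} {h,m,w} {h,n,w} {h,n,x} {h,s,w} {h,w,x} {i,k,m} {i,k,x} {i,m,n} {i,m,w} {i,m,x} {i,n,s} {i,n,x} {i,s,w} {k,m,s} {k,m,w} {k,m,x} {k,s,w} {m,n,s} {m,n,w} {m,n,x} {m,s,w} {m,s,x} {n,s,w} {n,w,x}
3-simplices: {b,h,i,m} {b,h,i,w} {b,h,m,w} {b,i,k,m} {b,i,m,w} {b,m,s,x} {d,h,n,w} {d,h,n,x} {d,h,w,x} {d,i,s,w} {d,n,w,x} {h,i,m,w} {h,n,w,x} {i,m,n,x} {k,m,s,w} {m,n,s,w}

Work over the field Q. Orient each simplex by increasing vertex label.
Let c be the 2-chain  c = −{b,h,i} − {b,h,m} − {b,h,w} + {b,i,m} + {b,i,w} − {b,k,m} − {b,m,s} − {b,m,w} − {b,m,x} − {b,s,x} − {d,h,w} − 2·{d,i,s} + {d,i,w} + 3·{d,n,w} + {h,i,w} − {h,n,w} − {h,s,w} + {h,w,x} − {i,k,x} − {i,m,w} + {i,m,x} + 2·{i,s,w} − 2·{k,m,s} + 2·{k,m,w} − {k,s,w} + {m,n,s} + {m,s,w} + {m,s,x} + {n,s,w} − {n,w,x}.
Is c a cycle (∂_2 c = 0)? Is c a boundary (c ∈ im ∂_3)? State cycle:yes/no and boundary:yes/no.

cycle:no boundary:no

n_0=10 n_1=41 n_2=46 n_3=16  [Q]
∂1: piv[bh,bi,bk,bm,bn,bs,bw,bx,dh] rk=9  ker:di,dn,ds,dw,dx,hi,hm,hn,hs,hw,hx,ik,im,in,is,iw,ix,km,kn,ks,kw,kx,mn,ms,mw,mx,ns,nw,nx,sw,sx,wx
∂2: piv[bhi,bhm,bhw,bik,bim,biw,bkm,bms,bmw,bmx,bsx,dhn,dhw,dhx,dis,diw,dnw,dnx,dsw,dwx,hsw,ikx,imn,imx,ins,inx,kms,kmw,ksw,mnw] rk=30  ker:him,hiw,hmw,hnw,hnx,hwx,ikm,imw,isw,kmx,mns,mnx,msw,msx,nsw,nwx
∂3: piv[bhim,bhiw,bhmw,bikm,bimw,bmsx,dhnw,dhnx,dhwx,disw,dnwx,imnx,kmsw,mnsw] rk=14  ker:himw,hnwx
∂2c = −3·{b,h} + 3·{b,i} − {b,k} − 2·{b,m} + {b,w} + 2·{b,x} − {d,h} − {d,i} + 3·{d,n} + 2·{d,s} − 3·{d,w} − {h,m} − {h,n} − {h,s} − {h,x} − {i,k} + {i,m} + 2·{i,w} − {k,m} + {k,s} − {k,w} − {k,x} + {m,n} − 2·{m,s} − {m,w} − {m,x} + 2·{n,s} + {n,x} + 2·{s,w}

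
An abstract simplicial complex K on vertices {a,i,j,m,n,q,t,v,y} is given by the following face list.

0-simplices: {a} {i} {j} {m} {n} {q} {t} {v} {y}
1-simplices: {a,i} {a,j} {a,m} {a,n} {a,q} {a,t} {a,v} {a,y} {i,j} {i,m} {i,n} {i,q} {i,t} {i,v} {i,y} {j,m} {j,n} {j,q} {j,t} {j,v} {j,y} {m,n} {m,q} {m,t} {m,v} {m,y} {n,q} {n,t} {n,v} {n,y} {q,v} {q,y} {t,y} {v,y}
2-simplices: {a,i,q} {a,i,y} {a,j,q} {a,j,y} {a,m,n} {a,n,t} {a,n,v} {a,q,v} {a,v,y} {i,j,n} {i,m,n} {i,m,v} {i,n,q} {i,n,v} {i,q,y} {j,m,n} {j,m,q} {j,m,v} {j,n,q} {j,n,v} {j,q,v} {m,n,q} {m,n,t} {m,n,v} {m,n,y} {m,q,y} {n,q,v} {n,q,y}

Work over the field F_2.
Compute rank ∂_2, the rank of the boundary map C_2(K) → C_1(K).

rank∂_2=23

n_0=9 n_1=34 n_2=28  [Z2]
∂1: piv[ai,aj,am,an,aq,at,av,ay] rk=8  ker:ij,im,in,iq,it,iv,iy,jm,jn,jq,jt,jv,jy,mn,mq,mt,mv,my,nq,nt,nv,ny,qv,qy,ty,vy
∂2: piv[aiq,aiy,ajq,ajy,amn,ant,anv,aqv,avy,ijn,imn,imv,inq,inv,iqy,jmn,jmq,jmv,jnq,jqv,mnt,mny,mqy] rk=23  ker:jnv,mnq,mnv,nqv,nqy
rk∂_2=23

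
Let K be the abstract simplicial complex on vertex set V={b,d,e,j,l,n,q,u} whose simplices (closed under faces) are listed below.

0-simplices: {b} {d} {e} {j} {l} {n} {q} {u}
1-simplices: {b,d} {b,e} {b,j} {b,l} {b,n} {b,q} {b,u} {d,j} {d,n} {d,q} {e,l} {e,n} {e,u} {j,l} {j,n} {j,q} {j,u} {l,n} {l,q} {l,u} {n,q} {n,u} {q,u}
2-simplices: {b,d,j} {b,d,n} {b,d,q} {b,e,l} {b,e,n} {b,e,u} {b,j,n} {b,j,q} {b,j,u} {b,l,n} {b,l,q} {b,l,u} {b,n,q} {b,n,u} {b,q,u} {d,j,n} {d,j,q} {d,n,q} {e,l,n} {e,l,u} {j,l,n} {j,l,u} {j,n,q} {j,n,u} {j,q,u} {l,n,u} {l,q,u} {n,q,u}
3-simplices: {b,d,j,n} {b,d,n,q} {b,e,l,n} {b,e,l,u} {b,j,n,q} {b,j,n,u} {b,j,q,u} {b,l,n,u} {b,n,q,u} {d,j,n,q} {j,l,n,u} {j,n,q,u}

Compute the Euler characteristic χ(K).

n_0=8 n_1=23 n_2=28 n_3=12
χ=+8−23+28−12=1

χ(K)=1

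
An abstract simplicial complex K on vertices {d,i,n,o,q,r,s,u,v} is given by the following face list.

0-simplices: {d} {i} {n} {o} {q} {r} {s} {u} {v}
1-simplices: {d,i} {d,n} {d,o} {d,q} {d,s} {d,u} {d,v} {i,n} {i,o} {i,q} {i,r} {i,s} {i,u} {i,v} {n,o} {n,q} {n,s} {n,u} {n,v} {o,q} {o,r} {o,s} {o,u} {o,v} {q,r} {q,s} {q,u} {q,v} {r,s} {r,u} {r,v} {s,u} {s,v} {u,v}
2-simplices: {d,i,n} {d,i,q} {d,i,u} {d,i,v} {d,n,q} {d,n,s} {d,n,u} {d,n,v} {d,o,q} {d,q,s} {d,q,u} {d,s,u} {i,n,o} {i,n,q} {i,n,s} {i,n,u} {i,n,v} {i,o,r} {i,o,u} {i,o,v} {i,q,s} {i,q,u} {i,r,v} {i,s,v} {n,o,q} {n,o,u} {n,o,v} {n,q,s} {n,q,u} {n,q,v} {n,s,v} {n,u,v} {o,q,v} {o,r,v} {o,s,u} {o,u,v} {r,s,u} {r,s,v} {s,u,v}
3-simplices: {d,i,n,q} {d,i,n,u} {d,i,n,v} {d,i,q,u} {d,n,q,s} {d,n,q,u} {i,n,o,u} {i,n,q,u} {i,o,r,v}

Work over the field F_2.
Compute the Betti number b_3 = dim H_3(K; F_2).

b_3=1

n_0=9 n_1=34 n_2=39 n_3=9  [Z2]
∂1: piv[di,dn,do,dq,ds,du,dv,ir] rk=8  ker:in,io,iq,is,iu,iv,no,nq,ns,nu,nv,oq,or,os,ou,ov,qr,qs,qu,qv,rs,ru,rv,su,sv,uv
∂2: piv[din,diq,diu,div,dnq,dns,dnu,dnv,doq,dqs,dqu,dsu,ino,ins,ior,iou,iov,irv,isv,noq,nqv,nuv,osu,rsu,rsv] rk=25  ker:inq,inu,inv,iqs,iqu,nou,nov,nqs,nqu,nsv,oqv,orv,ouv,suv
∂3: piv[dinq,dinu,dinv,diqu,dnqs,dnqu,inou,iorv] rk=8  ker:inqu
b_3=(9−8)−0=1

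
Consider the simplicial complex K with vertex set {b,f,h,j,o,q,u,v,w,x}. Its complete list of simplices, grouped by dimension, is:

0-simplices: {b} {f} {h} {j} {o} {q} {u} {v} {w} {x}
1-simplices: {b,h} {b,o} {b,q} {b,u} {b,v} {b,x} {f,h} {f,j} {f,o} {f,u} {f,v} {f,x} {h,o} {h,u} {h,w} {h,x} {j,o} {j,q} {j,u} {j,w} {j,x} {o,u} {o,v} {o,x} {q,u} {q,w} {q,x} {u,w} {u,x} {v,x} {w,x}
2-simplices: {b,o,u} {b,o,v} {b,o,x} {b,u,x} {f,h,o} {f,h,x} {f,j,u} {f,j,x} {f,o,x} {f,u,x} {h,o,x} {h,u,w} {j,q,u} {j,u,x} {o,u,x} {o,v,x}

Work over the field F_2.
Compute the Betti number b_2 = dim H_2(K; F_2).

n_0=10 n_1=31 n_2=16  [Z2]
∂1: piv[bh,bo,bq,bu,bv,bx,fh,fj,hw] rk=9  ker:fo,fu,fv,fx,ho,hu,hx,jo,jq,ju,jw,jx,ou,ov,ox,qu,qw,qx,uw,ux,vx,wx
∂2: piv[bou,bov,box,bux,fho,fhx,fju,fjx,fox,fux,huw,jqu,ovx] rk=13  ker:hox,jux,oux
b_2=(16−13)−0=3

b_2=3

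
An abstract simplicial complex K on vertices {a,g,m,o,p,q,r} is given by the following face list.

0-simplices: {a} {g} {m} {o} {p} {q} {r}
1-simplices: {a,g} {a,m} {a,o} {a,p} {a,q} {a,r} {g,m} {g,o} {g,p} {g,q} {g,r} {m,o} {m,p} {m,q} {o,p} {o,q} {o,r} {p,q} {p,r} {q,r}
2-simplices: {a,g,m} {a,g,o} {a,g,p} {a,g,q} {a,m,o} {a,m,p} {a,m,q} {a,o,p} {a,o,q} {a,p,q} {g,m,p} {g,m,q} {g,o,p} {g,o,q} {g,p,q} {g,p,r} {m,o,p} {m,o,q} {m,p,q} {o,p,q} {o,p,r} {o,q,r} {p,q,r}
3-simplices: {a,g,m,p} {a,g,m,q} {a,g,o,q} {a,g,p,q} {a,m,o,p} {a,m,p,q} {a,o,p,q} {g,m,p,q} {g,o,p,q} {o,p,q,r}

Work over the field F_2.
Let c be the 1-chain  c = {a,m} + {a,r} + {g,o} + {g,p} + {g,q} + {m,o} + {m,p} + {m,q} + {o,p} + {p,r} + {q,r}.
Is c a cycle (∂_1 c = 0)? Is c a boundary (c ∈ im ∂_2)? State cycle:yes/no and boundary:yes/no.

n_0=7 n_1=20 n_2=23 n_3=10  [Z2]
∂1: piv[ag,am,ao,ap,aq,ar] rk=6  ker:gm,go,gp,gq,gr,mo,mp,mq,op,oq,or,pq,pr,qr
∂2: piv[agm,ago,agp,agq,amo,amp,amq,aop,aoq,apq,gpr,opr,oqr] rk=13  ker:gmp,gmq,gop,goq,gpq,mop,moq,mpq,opq,pqr
∂3: piv[agmp,agmq,agoq,agpq,amop,ampq,aopq,gopq,opqr] rk=9  ker:gmpq
∂1c = {g} + {o} + {q} + {r}

cycle:no boundary:no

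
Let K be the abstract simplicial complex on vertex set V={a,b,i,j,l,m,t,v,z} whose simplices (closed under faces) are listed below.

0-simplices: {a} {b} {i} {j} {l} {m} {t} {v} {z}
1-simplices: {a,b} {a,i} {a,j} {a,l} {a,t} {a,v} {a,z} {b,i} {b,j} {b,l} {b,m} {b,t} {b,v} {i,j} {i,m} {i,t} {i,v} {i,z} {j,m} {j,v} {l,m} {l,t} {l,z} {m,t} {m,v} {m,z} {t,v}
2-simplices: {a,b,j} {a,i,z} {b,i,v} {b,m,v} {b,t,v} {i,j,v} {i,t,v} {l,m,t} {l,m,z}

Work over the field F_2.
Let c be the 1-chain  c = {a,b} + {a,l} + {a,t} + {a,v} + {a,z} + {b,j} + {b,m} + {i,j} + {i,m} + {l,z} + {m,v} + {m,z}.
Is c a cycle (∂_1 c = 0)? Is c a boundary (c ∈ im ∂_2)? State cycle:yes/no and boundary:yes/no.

cycle:no boundary:no

n_0=9 n_1=27 n_2=9  [Z2]
∂1: piv[ab,ai,aj,al,at,av,az,bm] rk=8  ker:bi,bj,bl,bt,bv,ij,im,it,iv,iz,jm,jv,lm,lt,lz,mt,mv,mz,tv
∂2: piv[abj,aiz,biv,bmv,btv,ijv,itv,lmt,lmz] rk=9
∂1c = {a} + {b} + {t} + {z}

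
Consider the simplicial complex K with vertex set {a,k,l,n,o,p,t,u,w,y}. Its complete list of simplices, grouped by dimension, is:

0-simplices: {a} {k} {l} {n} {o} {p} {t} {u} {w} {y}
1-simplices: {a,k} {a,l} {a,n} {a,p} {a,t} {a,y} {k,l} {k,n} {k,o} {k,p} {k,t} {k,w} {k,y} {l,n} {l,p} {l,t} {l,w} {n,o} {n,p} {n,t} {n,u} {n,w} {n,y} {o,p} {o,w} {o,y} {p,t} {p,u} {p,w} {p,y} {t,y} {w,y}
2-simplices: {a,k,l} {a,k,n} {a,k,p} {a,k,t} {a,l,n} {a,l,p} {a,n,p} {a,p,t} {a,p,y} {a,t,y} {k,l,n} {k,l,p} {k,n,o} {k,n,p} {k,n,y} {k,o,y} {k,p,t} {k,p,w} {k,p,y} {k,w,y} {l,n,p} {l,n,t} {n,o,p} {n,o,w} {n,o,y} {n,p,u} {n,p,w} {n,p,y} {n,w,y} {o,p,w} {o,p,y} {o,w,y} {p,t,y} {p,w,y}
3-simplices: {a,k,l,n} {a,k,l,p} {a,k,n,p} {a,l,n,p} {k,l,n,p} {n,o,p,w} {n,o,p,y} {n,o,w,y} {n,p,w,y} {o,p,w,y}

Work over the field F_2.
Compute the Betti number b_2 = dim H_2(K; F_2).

b_2=5

n_0=10 n_1=32 n_2=34 n_3=10  [Z2]
∂1: piv[ak,al,an,ap,at,ay,ko,kw,nu] rk=9  ker:kl,kn,kp,kt,ky,ln,lp,lt,lw,no,np,nt,nw,ny,op,ow,oy,pt,pu,pw,py,ty,wy
∂2: piv[akl,akn,akp,akt,aln,alp,anp,apt,apy,aty,kno,kny,koy,kpw,kpy,kwy,lnt,nop,now,npu,npw] rk=21  ker:kln,klp,knp,kpt,lnp,noy,npy,nwy,opw,opy,owy,pty,pwy
∂3: piv[akln,aklp,aknp,alnp,nopw,nopy,nowy,npwy] rk=8  ker:klnp,opwy
b_2=(34−21)−8=5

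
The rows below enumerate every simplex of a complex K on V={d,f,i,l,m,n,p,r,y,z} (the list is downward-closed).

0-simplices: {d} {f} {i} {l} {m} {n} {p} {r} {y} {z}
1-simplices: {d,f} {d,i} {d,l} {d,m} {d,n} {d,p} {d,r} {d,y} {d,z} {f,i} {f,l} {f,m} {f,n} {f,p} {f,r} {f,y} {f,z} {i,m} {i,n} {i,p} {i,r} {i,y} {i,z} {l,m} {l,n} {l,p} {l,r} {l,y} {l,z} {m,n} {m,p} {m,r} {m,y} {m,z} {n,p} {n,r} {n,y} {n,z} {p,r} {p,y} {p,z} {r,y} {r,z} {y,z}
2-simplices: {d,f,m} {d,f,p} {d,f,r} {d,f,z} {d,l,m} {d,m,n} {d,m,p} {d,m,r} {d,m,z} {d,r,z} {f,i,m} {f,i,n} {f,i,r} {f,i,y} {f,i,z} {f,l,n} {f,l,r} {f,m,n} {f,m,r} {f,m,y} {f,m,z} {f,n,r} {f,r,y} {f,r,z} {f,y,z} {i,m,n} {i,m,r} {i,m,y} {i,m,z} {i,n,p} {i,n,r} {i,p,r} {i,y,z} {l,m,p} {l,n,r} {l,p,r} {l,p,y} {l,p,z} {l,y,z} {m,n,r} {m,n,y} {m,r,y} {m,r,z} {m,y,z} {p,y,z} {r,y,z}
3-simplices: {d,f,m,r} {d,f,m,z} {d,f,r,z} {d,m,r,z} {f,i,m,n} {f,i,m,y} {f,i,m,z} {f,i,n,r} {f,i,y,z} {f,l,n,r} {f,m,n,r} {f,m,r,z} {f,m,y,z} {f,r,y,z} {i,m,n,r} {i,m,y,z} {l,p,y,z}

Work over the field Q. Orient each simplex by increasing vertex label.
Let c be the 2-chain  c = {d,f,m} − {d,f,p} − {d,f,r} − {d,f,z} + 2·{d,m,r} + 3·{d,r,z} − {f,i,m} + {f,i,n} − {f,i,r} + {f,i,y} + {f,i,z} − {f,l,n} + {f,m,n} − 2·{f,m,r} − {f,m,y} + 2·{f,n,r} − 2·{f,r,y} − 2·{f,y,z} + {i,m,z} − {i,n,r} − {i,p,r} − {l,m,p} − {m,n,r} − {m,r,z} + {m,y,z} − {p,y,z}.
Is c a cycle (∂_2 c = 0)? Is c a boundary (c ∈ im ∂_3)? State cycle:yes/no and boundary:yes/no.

cycle:no boundary:no

n_0=10 n_1=44 n_2=46 n_3=17  [Q]
∂1: piv[df,di,dl,dm,dn,dp,dr,dy,dz] rk=9  ker:fi,fl,fm,fn,fp,fr,fy,fz,im,in,ip,ir,iy,iz,lm,ln,lp,lr,ly,lz,mn,mp,mr,my,mz,np,nr,ny,nz,pr,py,pz,ry,rz,yz
∂2: piv[dfm,dfp,dfr,dfz,dlm,dmn,dmp,dmr,dmz,drz,fim,fin,fir,fiy,fiz,fln,flr,fmn,fmy,fnr,fry,fyz,inp,ipr,lmp,lpr,lpy,lpz,lyz,mny] rk=30  ker:fmr,fmz,frz,imn,imr,imy,imz,inr,iyz,lnr,mnr,mry,mrz,myz,pyz,ryz
∂3: piv[dfmr,dfmz,dfrz,dmrz,fimn,fimy,fimz,finr,fiyz,flnr,fmnr,fmyz,fryz,imnr,lpyz] rk=15  ker:fmrz,imyz
∂2c = −2·{d,f} + {d,m} + {d,p} + 2·{d,r} − 2·{d,z} + {f,i} − {f,l} + {f,n} − {f,p} − 2·{f,r} − {i,p} + {i,r} + {i,y} − {l,m} − {l,n} + {l,p} − {m,p} + {m,z} − {p,r} − {p,y} + {p,z} − 2·{r,y} + 2·{r,z} − 2·{y,z}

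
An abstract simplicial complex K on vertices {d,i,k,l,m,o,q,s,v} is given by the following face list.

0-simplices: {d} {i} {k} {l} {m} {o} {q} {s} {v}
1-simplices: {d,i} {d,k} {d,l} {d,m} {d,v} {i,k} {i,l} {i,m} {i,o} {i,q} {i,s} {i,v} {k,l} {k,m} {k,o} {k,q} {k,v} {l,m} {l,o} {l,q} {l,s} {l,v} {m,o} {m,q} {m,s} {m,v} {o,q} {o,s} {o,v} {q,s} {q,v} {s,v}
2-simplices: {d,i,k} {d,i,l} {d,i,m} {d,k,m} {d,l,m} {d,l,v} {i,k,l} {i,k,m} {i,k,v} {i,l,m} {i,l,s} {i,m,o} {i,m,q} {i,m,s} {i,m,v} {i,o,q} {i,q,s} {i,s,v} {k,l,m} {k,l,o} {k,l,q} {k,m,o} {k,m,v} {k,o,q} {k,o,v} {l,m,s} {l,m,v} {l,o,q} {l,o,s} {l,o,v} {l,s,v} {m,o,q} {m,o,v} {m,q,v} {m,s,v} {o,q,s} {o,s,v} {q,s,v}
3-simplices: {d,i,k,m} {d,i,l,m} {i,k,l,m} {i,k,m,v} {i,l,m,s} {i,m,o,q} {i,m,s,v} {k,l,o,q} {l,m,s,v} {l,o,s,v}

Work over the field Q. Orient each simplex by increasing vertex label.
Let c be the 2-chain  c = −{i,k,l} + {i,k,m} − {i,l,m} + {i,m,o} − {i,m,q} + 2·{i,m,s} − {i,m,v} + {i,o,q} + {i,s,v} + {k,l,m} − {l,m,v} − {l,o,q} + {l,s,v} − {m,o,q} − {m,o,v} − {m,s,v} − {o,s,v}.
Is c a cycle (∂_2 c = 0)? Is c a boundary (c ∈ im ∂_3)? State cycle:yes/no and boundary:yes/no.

cycle:no boundary:no

n_0=9 n_1=32 n_2=38 n_3=10  [Q]
∂1: piv[di,dk,dl,dm,dv,io,iq,is] rk=8  ker:ik,il,im,iv,kl,km,ko,kq,kv,lm,lo,lq,ls,lv,mo,mq,ms,mv,oq,os,ov,qs,qv,sv
∂2: piv[dik,dil,dim,dkm,dlm,dlv,ikl,ikv,ils,imo,imq,ims,imv,ioq,iqs,isv,klo,klq,kmo,koq,kov,lmv,los,mqv] rk=24  ker:ikm,ilm,klm,kmv,lms,loq,lov,lsv,moq,mov,msv,oqs,osv,qsv
∂3: piv[dikm,dilm,iklm,ikmv,ilms,imoq,imsv,kloq,lmsv,losv] rk=10
∂2c = {i,m} − {i,s} − {l,m} − {l,o} + {l,q} + {l,s} − {m,o} + {m,s} − {o,q} − {o,s}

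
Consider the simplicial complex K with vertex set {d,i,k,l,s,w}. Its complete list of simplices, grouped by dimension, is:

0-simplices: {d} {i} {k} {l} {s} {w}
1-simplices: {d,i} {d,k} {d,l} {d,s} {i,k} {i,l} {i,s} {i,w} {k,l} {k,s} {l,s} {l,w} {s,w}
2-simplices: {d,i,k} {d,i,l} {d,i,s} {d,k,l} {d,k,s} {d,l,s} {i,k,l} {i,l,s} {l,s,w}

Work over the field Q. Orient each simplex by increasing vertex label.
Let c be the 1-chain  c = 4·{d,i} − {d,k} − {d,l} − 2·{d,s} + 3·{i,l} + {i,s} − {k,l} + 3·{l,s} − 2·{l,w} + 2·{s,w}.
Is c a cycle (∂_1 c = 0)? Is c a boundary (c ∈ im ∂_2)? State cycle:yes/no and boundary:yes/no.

n_0=6 n_1=13 n_2=9  [Q]
∂1: piv[di,dk,dl,ds,iw] rk=5  ker:ik,il,is,kl,ks,ls,lw,sw
∂2: piv[dik,dil,dis,dkl,dks,dls,lsw] rk=7  ker:ikl,ils
∂1c = 0
c vs im∂2: reduces to 0 ⇒ boundary

cycle:yes boundary:yes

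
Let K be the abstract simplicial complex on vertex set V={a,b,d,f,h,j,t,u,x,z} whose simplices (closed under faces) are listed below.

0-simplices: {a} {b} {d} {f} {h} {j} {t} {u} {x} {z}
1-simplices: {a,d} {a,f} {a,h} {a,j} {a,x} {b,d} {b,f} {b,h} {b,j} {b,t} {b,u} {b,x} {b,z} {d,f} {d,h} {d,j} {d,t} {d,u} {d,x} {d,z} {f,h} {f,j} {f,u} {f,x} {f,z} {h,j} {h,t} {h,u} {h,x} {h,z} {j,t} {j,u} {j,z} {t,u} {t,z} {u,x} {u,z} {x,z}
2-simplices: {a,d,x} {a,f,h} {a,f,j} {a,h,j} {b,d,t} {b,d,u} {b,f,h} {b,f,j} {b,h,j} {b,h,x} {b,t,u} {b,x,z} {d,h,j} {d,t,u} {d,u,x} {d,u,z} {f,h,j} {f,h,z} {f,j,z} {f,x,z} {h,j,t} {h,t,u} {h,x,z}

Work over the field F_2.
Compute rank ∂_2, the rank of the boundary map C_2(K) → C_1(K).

n_0=10 n_1=38 n_2=23  [Z2]
∂1: piv[ad,af,ah,aj,ax,bd,bt,bu,bz] rk=9  ker:bf,bh,bj,bx,df,dh,dj,dt,du,dx,dz,fh,fj,fu,fx,fz,hj,ht,hu,hx,hz,jt,ju,jz,tu,tz,ux,uz,xz
∂2: piv[adx,afh,afj,ahj,bdt,bdu,bfh,bfj,bhx,btu,bxz,dhj,dux,duz,fhz,fjz,fxz,hjt,htu,hxz] rk=20  ker:bhj,dtu,fhj
rk∂_2=20

rank∂_2=20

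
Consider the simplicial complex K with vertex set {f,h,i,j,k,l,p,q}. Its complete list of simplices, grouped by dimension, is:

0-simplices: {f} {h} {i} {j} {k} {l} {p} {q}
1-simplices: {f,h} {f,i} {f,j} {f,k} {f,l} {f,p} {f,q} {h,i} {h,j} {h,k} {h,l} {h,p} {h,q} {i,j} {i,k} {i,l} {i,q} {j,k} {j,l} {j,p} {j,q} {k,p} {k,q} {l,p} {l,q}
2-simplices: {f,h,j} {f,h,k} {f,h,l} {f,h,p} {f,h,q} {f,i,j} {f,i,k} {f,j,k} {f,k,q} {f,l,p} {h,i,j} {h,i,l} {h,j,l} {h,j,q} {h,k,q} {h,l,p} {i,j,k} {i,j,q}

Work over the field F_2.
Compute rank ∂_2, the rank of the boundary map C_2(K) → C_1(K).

n_0=8 n_1=25 n_2=18  [Z2]
∂1: piv[fh,fi,fj,fk,fl,fp,fq] rk=7  ker:hi,hj,hk,hl,hp,hq,ij,ik,il,iq,jk,jl,jp,jq,kp,kq,lp,lq
∂2: piv[fhj,fhk,fhl,fhp,fhq,fij,fik,fjk,fkq,flp,hij,hil,hjl,hjq,ijq] rk=15  ker:hkq,hlp,ijk
rk∂_2=15

rank∂_2=15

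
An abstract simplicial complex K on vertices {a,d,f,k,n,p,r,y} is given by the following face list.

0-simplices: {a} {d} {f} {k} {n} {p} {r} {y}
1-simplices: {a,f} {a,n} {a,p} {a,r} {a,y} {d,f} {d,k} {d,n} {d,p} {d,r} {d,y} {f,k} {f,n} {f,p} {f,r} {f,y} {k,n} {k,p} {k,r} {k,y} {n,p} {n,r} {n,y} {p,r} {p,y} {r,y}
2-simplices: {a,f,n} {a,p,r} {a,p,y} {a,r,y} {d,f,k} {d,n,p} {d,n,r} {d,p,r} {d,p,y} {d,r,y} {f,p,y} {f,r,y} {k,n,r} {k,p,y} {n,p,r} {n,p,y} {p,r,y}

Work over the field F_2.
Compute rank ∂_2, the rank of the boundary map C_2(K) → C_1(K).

n_0=8 n_1=26 n_2=17  [Z2]
∂1: piv[af,an,ap,ar,ay,df,dk] rk=7  ker:dn,dp,dr,dy,fk,fn,fp,fr,fy,kn,kp,kr,ky,np,nr,ny,pr,py,ry
∂2: piv[afn,apr,apy,ary,dfk,dnp,dnr,dpr,dpy,fpy,fry,knr,kpy,npy] rk=14  ker:dry,npr,pry
rk∂_2=14

rank∂_2=14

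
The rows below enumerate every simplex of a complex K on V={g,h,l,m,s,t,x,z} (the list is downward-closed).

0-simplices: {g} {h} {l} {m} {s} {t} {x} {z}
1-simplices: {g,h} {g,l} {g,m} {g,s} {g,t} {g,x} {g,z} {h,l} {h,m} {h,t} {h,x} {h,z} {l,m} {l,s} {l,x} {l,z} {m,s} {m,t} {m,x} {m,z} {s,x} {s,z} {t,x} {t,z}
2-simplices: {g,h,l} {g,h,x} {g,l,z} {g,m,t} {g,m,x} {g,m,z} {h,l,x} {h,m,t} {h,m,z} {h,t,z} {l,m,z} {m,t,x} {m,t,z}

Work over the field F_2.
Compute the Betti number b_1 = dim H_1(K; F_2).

b_1=5

n_0=8 n_1=24 n_2=13  [Z2]
∂1: piv[gh,gl,gm,gs,gt,gx,gz] rk=7  ker:hl,hm,ht,hx,hz,lm,ls,lx,lz,ms,mt,mx,mz,sx,sz,tx,tz
∂2: piv[ghl,ghx,glz,gmt,gmx,gmz,hlx,hmt,hmz,htz,lmz,mtx] rk=12  ker:mtz
b_1=(24−7)−12=5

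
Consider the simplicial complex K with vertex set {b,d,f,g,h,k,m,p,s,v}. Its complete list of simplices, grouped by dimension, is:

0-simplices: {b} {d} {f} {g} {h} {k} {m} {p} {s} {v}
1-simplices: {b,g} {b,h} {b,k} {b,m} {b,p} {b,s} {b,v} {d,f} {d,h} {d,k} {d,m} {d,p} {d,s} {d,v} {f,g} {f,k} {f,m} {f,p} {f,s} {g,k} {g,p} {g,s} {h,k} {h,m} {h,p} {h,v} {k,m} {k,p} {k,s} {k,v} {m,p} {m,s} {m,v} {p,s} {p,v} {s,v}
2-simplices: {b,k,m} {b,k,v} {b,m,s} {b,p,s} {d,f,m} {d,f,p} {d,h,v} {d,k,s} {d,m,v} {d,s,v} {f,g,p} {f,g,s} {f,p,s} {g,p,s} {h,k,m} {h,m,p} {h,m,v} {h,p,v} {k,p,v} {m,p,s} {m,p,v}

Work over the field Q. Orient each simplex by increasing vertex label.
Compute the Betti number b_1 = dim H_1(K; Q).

b_1=8

n_0=10 n_1=36 n_2=21  [Q]
∂1: piv[bg,bh,bk,bm,bp,bs,bv,df,dh] rk=9  ker:dk,dm,dp,ds,dv,fg,fk,fm,fp,fs,gk,gp,gs,hk,hm,hp,hv,km,kp,ks,kv,mp,ms,mv,ps,pv,sv
∂2: piv[bkm,bkv,bms,bps,dfm,dfp,dhv,dks,dmv,dsv,fgp,fgs,fps,hkm,hmp,hmv,hpv,kpv,mps] rk=19  ker:gps,mpv
b_1=(36−9)−19=8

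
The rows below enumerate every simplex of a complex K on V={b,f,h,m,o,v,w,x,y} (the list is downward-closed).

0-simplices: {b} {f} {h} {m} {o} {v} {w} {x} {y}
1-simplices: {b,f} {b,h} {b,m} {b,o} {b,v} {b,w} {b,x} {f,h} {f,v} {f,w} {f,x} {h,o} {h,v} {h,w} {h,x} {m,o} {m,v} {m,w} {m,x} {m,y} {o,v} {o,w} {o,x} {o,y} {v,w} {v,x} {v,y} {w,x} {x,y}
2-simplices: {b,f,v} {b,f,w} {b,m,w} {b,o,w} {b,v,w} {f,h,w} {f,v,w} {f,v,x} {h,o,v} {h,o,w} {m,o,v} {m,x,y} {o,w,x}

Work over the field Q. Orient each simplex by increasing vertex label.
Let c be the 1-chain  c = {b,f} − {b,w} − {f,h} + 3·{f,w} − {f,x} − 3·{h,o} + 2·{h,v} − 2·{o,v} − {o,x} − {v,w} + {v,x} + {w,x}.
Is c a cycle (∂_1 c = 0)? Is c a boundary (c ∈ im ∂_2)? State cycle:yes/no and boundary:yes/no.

cycle:yes boundary:yes

n_0=9 n_1=29 n_2=13  [Q]
∂1: piv[bf,bh,bm,bo,bv,bw,bx,my] rk=8  ker:fh,fv,fw,fx,ho,hv,hw,hx,mo,mv,mw,mx,ov,ow,ox,oy,vw,vx,vy,wx,xy
∂2: piv[bfv,bfw,bmw,bow,bvw,fhw,fvx,hov,how,mov,mxy,owx] rk=12  ker:fvw
∂1c = 0
c vs im∂2: reduces to 0 ⇒ boundary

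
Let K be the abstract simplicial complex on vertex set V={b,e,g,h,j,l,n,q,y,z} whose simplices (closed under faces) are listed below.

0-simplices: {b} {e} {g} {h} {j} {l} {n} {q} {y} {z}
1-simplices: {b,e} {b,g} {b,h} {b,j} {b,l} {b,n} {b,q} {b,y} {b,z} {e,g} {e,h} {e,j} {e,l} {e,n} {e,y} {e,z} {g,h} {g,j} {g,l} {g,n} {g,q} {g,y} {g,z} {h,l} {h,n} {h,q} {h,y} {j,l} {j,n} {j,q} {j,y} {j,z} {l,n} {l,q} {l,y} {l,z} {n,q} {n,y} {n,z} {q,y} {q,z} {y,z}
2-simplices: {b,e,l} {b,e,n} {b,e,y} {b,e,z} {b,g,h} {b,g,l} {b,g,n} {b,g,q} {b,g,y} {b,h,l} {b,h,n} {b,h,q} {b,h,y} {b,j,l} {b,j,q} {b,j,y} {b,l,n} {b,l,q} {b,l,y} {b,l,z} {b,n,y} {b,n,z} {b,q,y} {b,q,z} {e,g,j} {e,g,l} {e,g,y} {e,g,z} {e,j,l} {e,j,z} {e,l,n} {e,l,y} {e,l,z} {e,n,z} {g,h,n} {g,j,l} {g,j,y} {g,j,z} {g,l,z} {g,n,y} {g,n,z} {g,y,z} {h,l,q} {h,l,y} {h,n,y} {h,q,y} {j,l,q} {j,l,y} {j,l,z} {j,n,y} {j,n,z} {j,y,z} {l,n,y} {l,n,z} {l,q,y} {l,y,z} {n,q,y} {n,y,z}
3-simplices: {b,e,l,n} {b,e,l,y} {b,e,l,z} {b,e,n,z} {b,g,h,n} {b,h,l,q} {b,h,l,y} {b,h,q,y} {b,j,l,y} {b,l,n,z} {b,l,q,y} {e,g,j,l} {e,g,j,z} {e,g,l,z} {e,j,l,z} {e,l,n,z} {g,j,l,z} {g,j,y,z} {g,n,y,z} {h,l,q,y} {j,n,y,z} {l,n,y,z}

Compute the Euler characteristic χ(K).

n_0=10 n_1=42 n_2=58 n_3=22
χ=+10−42+58−22=4

χ(K)=4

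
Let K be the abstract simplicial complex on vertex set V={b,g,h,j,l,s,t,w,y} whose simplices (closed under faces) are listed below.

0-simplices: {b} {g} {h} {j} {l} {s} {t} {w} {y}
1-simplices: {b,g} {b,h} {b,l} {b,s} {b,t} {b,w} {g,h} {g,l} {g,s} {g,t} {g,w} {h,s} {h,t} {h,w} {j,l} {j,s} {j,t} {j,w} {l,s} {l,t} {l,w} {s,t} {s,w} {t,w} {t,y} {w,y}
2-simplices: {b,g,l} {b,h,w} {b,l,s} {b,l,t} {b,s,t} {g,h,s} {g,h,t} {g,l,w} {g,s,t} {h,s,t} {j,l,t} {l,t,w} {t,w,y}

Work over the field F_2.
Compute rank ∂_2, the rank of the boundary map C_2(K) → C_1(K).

n_0=9 n_1=26 n_2=13  [Z2]
∂1: piv[bg,bh,bl,bs,bt,bw,jl,ty] rk=8  ker:gh,gl,gs,gt,gw,hs,ht,hw,js,jt,jw,ls,lt,lw,st,sw,tw,wy
∂2: piv[bgl,bhw,bls,blt,bst,ghs,ght,glw,gst,jlt,ltw,twy] rk=12  ker:hst
rk∂_2=12

rank∂_2=12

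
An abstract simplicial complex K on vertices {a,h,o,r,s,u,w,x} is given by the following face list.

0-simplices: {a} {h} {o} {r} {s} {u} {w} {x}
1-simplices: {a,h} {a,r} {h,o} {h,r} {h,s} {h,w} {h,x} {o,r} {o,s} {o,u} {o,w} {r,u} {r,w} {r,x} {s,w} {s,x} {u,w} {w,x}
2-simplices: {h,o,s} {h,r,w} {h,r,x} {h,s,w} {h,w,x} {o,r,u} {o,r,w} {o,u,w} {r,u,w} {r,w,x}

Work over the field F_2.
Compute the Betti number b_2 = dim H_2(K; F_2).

n_0=8 n_1=18 n_2=10  [Z2]
∂1: piv[ah,ar,ho,hs,hw,hx,ou] rk=7  ker:hr,or,os,ow,ru,rw,rx,sw,sx,uw,wx
∂2: piv[hos,hrw,hrx,hsw,hwx,oru,orw,ouw] rk=8  ker:ruw,rwx
b_2=(10−8)−0=2

b_2=2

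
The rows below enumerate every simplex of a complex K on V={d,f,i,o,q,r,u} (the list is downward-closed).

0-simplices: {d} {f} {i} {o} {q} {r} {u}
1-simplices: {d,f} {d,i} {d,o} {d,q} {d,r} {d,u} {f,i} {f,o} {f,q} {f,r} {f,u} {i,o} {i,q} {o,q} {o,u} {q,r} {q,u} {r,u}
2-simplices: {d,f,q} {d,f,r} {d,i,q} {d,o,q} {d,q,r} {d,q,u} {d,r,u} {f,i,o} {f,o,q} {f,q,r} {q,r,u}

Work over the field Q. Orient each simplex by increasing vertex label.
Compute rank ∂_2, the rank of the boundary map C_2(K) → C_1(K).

n_0=7 n_1=18 n_2=11  [Q]
∂1: piv[df,di,do,dq,dr,du] rk=6  ker:fi,fo,fq,fr,fu,io,iq,oq,ou,qr,qu,ru
∂2: piv[dfq,dfr,diq,doq,dqr,dqu,dru,fio,foq] rk=9  ker:fqr,qru
rk∂_2=9

rank∂_2=9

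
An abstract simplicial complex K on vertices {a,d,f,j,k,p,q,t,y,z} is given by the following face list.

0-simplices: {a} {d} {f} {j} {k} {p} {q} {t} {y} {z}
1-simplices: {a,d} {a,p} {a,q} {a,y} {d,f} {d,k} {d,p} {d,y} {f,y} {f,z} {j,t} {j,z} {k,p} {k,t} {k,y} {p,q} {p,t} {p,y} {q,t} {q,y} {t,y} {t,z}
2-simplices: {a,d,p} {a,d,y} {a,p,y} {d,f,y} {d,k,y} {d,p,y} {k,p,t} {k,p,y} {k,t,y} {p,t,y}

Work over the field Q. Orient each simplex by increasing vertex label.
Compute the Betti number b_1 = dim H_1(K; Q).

b_1=5

n_0=10 n_1=22 n_2=10  [Q]
∂1: piv[ad,ap,aq,ay,df,dk,fz,jt,jz] rk=9  ker:dp,dy,fy,kp,kt,ky,pq,pt,py,qt,qy,ty,tz
∂2: piv[adp,ady,apy,dfy,dky,kpt,kpy,kty] rk=8  ker:dpy,pty
b_1=(22−9)−8=5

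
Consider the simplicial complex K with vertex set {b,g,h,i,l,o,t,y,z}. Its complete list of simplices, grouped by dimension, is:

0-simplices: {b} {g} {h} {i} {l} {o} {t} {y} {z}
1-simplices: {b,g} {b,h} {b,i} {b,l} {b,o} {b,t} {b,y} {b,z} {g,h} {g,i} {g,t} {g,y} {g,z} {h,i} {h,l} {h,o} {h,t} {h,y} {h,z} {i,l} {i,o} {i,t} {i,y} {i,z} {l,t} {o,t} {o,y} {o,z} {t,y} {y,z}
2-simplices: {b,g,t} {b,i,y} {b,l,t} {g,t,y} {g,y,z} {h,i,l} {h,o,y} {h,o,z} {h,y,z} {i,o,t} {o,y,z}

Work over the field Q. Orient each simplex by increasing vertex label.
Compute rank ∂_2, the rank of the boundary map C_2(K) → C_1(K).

n_0=9 n_1=30 n_2=11  [Q]
∂1: piv[bg,bh,bi,bl,bo,bt,by,bz] rk=8  ker:gh,gi,gt,gy,gz,hi,hl,ho,ht,hy,hz,il,io,it,iy,iz,lt,ot,oy,oz,ty,yz
∂2: piv[bgt,biy,blt,gty,gyz,hil,hoy,hoz,hyz,iot] rk=10  ker:oyz
rk∂_2=10

rank∂_2=10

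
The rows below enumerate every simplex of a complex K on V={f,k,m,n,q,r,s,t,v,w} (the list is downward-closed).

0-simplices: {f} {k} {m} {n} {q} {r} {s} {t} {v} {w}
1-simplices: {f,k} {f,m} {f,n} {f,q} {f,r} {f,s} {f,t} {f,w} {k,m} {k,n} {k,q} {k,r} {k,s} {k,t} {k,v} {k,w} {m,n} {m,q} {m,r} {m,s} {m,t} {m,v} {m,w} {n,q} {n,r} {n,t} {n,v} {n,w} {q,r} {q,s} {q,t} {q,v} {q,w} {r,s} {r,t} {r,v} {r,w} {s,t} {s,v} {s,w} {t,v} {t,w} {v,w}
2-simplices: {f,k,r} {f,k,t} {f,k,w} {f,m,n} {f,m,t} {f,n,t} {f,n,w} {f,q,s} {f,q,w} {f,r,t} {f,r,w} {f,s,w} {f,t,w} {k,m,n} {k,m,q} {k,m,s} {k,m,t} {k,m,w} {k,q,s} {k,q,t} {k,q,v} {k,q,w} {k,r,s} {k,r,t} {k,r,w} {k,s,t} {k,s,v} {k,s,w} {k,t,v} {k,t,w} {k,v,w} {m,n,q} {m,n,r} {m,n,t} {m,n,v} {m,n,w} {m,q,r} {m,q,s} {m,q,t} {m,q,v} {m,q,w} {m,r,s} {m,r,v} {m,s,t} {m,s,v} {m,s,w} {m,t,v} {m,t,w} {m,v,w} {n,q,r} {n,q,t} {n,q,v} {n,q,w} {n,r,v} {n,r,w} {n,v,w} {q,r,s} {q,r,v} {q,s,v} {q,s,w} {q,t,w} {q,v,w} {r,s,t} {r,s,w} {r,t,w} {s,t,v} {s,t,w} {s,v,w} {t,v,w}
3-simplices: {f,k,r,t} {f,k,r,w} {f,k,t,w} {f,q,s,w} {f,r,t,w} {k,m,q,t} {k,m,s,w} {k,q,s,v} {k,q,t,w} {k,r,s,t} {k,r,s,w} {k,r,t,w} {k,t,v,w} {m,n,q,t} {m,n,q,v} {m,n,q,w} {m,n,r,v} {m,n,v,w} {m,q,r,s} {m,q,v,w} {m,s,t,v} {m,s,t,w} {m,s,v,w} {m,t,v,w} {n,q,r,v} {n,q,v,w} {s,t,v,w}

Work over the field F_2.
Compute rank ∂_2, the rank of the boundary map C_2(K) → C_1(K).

rank∂_2=34

n_0=10 n_1=43 n_2=69 n_3=27  [Z2]
∂1: piv[fk,fm,fn,fq,fr,fs,ft,fw,kv] rk=9  ker:km,kn,kq,kr,ks,kt,kw,mn,mq,mr,ms,mt,mv,mw,nq,nr,nt,nv,nw,qr,qs,qt,qv,qw,rs,rt,rv,rw,st,sv,sw,tv,tw,vw
∂2: piv[fkr,fkt,fkw,fmn,fmt,fnt,fnw,fqs,fqw,frt,frw,fsw,ftw,kmn,kmq,kms,kmt,kmw,kqs,kqt,kqv,kqw,krs,kst,ksv,ktv,kvw,mnq,mnr,mnv,mqr,mqv,mrs,mrv] rk=34  ker:krt,krw,ksw,ktw,mnt,mnw,mqs,mqt,mqw,mst,msv,msw,mtv,mtw,mvw,nqr,nqt,nqv,nqw,nrv,nrw,nvw,qrs,qrv,qsv,qsw,qtw,qvw,rst,rsw,rtw,stv,stw,svw,tvw
∂3: piv[fkrt,fkrw,fktw,fqsw,frtw,kmqt,kmsw,kqsv,kqtw,krst,krsw,ktvw,mnqt,mnqv,mnqw,mnrv,mnvw,mqrs,mqvw,mstv,mstw,msvw,mtvw,nqrv] rk=24  ker:krtw,nqvw,stvw
rk∂_2=34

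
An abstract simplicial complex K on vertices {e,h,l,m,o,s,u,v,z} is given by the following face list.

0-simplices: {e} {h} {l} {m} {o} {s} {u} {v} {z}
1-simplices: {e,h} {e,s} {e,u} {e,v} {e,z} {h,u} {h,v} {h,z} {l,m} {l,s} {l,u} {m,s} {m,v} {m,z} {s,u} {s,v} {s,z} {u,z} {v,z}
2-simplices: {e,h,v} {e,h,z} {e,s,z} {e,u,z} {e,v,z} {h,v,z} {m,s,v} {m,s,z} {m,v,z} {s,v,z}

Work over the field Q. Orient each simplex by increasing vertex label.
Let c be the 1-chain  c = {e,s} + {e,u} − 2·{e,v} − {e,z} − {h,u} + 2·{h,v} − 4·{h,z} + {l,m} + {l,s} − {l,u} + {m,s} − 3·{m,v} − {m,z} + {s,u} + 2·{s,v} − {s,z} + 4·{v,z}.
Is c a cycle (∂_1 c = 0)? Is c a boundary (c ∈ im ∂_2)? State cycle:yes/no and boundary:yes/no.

cycle:no boundary:no

n_0=9 n_1=19 n_2=10  [Q]
∂1: piv[eh,es,eu,ev,ez,lm,ls] rk=7  ker:hu,hv,hz,lu,ms,mv,mz,su,sv,sz,uz,vz
∂2: piv[ehv,ehz,esz,euz,evz,msv,msz,mvz] rk=8  ker:hvz,svz
∂1c = {e} + 3·{h} − {l} + 4·{m} + {s} − 5·{v} − 3·{z}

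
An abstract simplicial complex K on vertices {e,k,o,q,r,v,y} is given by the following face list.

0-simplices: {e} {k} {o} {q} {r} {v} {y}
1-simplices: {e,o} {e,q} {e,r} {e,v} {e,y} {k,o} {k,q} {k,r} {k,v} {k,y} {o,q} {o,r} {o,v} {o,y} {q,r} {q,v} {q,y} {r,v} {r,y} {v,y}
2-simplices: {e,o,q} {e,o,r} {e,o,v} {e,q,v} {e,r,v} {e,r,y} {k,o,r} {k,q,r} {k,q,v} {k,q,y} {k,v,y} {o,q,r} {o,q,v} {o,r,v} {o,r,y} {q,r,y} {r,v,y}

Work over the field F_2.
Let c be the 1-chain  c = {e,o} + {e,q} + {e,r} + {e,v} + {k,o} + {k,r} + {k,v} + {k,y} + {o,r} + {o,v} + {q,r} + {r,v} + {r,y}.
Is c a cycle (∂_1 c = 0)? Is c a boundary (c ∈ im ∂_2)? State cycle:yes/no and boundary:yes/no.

n_0=7 n_1=20 n_2=17  [Z2]
∂1: piv[eo,eq,er,ev,ey,ko] rk=6  ker:kq,kr,kv,ky,oq,or,ov,oy,qr,qv,qy,rv,ry,vy
∂2: piv[eoq,eor,eov,eqv,erv,ery,kor,kqr,kqv,kqy,kvy,oqr,ory,qry] rk=14  ker:oqv,orv,rvy
∂1c = 0
c vs im∂2: reduces to 0 ⇒ boundary

cycle:yes boundary:yes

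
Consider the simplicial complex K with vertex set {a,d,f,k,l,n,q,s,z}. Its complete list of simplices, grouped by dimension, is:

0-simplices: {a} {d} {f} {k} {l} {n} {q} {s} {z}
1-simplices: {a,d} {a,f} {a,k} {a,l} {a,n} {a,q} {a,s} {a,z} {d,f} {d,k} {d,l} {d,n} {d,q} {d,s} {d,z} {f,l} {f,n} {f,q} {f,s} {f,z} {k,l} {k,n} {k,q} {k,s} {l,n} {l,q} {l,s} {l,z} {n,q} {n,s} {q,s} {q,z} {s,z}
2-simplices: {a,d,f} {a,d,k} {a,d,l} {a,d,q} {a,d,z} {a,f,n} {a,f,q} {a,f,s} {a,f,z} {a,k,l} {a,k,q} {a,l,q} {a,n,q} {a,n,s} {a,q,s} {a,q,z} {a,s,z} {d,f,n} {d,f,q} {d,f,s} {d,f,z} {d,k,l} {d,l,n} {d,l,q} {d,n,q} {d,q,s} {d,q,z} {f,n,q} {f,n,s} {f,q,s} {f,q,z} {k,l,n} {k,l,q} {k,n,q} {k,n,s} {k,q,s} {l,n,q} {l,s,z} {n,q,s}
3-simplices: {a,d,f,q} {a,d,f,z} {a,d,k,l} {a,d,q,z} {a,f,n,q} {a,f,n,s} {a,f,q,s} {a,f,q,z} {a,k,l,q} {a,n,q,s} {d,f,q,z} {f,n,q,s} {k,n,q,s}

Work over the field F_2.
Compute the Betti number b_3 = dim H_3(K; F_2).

n_0=9 n_1=33 n_2=39 n_3=13  [Z2]
∂1: piv[ad,af,ak,al,an,aq,as,az] rk=8  ker:df,dk,dl,dn,dq,ds,dz,fl,fn,fq,fs,fz,kl,kn,kq,ks,ln,lq,ls,lz,nq,ns,qs,qz,sz
∂2: piv[adf,adk,adl,adq,adz,afn,afq,afs,afz,akl,akq,alq,anq,ans,aqs,aqz,asz,dfn,dfs,dln,kln,kns,lsz] rk=23  ker:dfq,dfz,dkl,dlq,dnq,dqs,dqz,fnq,fns,fqs,fqz,klq,knq,kqs,lnq,nqs
∂3: piv[adfq,adfz,adkl,adqz,afnq,afns,afqs,afqz,aklq,anqs,knqs] rk=11  ker:dfqz,fnqs
b_3=(13−11)−0=2

b_3=2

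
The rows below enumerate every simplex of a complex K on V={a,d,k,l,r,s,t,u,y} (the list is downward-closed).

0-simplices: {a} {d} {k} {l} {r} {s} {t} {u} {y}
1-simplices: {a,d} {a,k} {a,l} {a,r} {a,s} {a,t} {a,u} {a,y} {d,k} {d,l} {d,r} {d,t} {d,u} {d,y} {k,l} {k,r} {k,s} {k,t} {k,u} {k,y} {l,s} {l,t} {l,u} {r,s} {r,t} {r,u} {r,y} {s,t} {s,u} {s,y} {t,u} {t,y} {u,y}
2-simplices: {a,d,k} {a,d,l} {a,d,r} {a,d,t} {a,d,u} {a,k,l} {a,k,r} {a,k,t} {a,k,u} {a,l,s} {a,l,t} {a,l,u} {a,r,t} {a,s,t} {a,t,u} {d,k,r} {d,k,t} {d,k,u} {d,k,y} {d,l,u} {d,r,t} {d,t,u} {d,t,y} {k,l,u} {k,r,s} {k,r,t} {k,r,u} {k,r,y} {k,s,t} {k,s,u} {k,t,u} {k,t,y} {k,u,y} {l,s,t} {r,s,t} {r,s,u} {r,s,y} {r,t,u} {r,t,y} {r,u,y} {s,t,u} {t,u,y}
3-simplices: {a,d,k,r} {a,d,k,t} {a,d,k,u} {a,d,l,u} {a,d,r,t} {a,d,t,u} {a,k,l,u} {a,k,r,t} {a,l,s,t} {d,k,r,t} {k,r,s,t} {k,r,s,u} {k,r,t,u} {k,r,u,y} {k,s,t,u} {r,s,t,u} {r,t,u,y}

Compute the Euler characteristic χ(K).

χ(K)=1

n_0=9 n_1=33 n_2=42 n_3=17
χ=+9−33+42−17=1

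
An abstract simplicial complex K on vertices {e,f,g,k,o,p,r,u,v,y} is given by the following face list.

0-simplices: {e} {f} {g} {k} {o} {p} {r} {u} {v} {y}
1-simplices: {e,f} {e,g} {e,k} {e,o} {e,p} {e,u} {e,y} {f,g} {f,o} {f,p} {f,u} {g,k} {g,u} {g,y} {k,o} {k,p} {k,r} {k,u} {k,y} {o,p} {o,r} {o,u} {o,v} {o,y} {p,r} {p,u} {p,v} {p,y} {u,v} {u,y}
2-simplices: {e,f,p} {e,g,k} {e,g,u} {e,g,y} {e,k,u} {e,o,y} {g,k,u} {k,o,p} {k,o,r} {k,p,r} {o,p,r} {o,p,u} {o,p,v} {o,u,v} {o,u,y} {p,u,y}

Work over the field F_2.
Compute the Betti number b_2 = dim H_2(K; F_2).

n_0=10 n_1=30 n_2=16  [Z2]
∂1: piv[ef,eg,ek,eo,ep,eu,ey,kr,ov] rk=9  ker:fg,fo,fp,fu,gk,gu,gy,ko,kp,ku,ky,op,or,ou,oy,pr,pu,pv,py,uv,uy
∂2: piv[efp,egk,egu,egy,eku,eoy,kop,kor,kpr,opu,opv,ouv,ouy,puy] rk=14  ker:gku,opr
b_2=(16−14)−0=2

b_2=2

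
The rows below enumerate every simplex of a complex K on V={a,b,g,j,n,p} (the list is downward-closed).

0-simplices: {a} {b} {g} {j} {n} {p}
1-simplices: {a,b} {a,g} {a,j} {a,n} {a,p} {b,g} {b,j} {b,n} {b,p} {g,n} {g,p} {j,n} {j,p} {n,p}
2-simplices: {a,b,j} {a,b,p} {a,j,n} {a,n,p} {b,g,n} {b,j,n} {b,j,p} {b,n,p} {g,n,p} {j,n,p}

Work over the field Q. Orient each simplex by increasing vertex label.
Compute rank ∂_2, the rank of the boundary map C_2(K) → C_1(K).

rank∂_2=8

n_0=6 n_1=14 n_2=10  [Q]
∂1: piv[ab,ag,aj,an,ap] rk=5  ker:bg,bj,bn,bp,gn,gp,jn,jp,np
∂2: piv[abj,abp,ajn,anp,bgn,bjn,bjp,gnp] rk=8  ker:bnp,jnp
rk∂_2=8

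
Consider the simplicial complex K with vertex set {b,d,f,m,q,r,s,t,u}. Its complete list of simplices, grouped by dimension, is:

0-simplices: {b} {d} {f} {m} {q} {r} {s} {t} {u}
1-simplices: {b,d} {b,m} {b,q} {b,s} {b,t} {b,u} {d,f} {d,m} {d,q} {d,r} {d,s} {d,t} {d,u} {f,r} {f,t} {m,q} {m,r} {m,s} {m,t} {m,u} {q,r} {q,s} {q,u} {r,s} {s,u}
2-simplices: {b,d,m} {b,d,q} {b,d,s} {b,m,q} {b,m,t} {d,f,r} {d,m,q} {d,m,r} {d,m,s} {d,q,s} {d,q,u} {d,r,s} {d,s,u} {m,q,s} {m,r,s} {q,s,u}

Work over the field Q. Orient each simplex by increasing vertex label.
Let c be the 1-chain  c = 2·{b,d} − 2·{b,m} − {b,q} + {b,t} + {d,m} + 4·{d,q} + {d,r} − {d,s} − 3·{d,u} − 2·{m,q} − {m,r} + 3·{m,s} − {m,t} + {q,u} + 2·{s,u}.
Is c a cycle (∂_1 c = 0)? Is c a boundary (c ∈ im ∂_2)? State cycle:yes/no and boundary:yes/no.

n_0=9 n_1=25 n_2=16  [Q]
∂1: piv[bd,bm,bq,bs,bt,bu,df,dr] rk=8  ker:dm,dq,ds,dt,du,fr,ft,mq,mr,ms,mt,mu,qr,qs,qu,rs,su
∂2: piv[bdm,bdq,bds,bmq,bmt,dfr,dmr,dms,dqs,dqu,drs,dsu] rk=12  ker:dmq,mqs,mrs,qsu
∂1c = 0
c vs im∂2: reduces to 0 ⇒ boundary

cycle:yes boundary:yes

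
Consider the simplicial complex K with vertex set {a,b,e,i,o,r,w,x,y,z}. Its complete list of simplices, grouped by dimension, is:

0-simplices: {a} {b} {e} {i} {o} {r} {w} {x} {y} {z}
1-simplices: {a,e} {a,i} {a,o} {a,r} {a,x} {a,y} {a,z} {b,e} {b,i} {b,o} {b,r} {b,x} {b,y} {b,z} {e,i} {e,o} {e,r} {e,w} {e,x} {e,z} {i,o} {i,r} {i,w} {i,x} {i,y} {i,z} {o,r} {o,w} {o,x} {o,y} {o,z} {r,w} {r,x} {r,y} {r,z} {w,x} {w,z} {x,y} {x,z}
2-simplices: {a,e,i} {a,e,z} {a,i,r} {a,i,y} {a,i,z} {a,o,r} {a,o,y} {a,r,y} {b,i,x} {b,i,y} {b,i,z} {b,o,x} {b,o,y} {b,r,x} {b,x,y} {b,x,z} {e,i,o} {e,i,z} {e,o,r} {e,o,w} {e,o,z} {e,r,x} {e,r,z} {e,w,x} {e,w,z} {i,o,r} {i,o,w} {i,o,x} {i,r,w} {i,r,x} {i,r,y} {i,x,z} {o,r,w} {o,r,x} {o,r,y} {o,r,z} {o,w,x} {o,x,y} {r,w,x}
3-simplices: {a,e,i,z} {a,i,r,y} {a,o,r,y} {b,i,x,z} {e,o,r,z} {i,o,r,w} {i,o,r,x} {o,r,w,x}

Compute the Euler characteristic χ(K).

n_0=10 n_1=39 n_2=39 n_3=8
χ=+10−39+39−8=2

χ(K)=2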